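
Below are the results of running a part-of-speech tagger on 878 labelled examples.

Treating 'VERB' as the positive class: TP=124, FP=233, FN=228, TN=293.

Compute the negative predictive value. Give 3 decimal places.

NPV = TN/(TN+FN) = 293/(293+228) = 0.562

0.562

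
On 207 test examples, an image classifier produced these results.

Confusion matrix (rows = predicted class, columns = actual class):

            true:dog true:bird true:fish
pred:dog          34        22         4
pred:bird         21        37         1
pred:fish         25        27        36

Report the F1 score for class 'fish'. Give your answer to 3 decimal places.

Take TP from the diagonal, FP from the rest of the 'fish' prediction marginal, FN from the rest of the 'fish' actual marginal.
F1 score = 2·TP/(2·TP+FP+FN).
fish: TP=36, FP=25+27=52, FN=4+1=5 → 72/129 = 0.5581

0.558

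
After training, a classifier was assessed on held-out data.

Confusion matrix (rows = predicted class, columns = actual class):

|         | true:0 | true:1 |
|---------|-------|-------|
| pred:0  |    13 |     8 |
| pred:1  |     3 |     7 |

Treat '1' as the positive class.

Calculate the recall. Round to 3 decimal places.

0.467

Recall = TP/(TP+FN) = 7/(7+8) = 7/15 = 0.467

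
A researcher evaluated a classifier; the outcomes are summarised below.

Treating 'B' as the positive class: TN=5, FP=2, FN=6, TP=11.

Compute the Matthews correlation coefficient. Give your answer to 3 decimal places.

0.330

MCC = (TP·TN − FP·FN) / √((TP+FP)(TP+FN)(TN+FP)(TN+FN))
Numerator = 11·5 − 2·6 = 43
Denominator = √(13·17·7·11) = √17017 = 130.4492
MCC = 43 / 130.4492 = 0.330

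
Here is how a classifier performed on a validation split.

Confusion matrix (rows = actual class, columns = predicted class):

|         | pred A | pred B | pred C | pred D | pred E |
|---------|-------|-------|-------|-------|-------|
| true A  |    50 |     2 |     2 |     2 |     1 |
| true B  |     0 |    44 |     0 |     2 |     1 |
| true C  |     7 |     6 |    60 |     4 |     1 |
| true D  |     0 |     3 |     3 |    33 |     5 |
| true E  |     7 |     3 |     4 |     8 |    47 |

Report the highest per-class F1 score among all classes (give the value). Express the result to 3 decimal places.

Per-class F1 score (2·TP/(2·TP+FP+FN)):
  A: TP=50, FP=0+7+0+7=14, FN=2+2+2+1=7 → 100/121 = 0.8264
  B: TP=44, FP=2+6+3+3=14, FN=0+0+2+1=3 → 88/105 = 0.8381
  C: TP=60, FP=2+0+3+4=9, FN=7+6+4+1=18 → 120/147 = 0.8163
  D: TP=33, FP=2+2+4+8=16, FN=0+3+3+5=11 → 66/93 = 0.7097
  E: TP=47, FP=1+1+1+5=8, FN=7+3+4+8=22 → 94/124 = 0.7581
Highest is class 'B' with F1 score = 0.838.

0.838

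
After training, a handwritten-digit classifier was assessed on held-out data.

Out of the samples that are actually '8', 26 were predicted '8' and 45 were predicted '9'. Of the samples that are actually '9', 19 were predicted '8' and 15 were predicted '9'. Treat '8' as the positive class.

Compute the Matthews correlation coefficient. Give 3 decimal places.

MCC = (TP·TN − FP·FN) / √((TP+FP)(TP+FN)(TN+FP)(TN+FN))
Numerator = 26·15 − 19·45 = -465
Denominator = √(45·71·34·60) = √6517800 = 2552.9982
MCC = -465 / 2552.9982 = -0.182

-0.182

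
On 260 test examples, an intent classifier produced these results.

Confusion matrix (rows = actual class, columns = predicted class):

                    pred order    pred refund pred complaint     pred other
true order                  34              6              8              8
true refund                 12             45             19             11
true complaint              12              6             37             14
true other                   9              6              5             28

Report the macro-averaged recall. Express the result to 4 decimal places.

Per-class recall (TP/(TP+FN)):
  order: TP=34, FN=6+8+8=22 → 34/56 = 0.60714
  refund: TP=45, FN=12+19+11=42 → 45/87 = 0.51724
  complaint: TP=37, FN=12+6+14=32 → 37/69 = 0.53623
  other: TP=28, FN=9+6+5=20 → 28/48 = 0.58333
Macro-recall = mean = (0.60714 + 0.51724 + 0.53623 + 0.58333) / 4 = 0.5610

0.5610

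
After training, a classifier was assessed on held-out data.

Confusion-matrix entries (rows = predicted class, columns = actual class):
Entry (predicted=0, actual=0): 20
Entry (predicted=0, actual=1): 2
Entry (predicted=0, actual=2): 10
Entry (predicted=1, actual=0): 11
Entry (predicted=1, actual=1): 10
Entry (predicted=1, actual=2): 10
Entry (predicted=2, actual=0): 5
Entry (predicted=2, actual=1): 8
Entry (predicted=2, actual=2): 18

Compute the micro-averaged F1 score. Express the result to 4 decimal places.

0.5106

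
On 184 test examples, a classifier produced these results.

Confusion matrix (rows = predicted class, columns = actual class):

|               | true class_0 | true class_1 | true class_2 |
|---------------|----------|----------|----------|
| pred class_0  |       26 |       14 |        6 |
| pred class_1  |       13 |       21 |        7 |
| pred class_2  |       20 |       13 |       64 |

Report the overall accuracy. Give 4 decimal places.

Accuracy = trace / total = (26+21+64=111) / 184 = 111/184 = 0.6033

0.6033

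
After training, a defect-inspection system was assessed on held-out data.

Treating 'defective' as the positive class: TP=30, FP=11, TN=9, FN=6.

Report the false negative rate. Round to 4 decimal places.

FNR = FN/(FN+TP) = 6/(6+30) = 0.1667

0.1667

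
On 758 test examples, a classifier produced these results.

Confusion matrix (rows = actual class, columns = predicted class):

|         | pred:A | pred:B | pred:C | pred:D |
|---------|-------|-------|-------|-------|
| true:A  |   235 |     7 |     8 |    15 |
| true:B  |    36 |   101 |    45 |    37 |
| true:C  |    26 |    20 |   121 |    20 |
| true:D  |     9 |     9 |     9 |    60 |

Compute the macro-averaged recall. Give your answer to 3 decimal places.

0.671

Per-class recall (TP/(TP+FN)):
  A: TP=235, FN=7+8+15=30 → 235/265 = 0.8868
  B: TP=101, FN=36+45+37=118 → 101/219 = 0.4612
  C: TP=121, FN=26+20+20=66 → 121/187 = 0.6471
  D: TP=60, FN=9+9+9=27 → 60/87 = 0.6897
Macro-recall = mean = (0.8868 + 0.4612 + 0.6471 + 0.6897) / 4 = 0.671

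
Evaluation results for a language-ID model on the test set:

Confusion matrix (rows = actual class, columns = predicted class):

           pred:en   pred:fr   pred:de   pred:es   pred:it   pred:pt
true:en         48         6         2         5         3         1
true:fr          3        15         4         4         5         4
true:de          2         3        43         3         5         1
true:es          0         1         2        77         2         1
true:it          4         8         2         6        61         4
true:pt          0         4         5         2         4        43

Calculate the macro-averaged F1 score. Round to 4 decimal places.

0.7190

Per-class F1 score (2·TP/(2·TP+FP+FN)):
  en: TP=48, FP=3+2+0+4+0=9, FN=6+2+5+3+1=17 → 96/122 = 0.78689
  fr: TP=15, FP=6+3+1+8+4=22, FN=3+4+4+5+4=20 → 30/72 = 0.41667
  de: TP=43, FP=2+4+2+2+5=15, FN=2+3+3+5+1=14 → 86/115 = 0.74783
  es: TP=77, FP=5+4+3+6+2=20, FN=0+1+2+2+1=6 → 154/180 = 0.85556
  it: TP=61, FP=3+5+5+2+4=19, FN=4+8+2+6+4=24 → 122/165 = 0.73939
  pt: TP=43, FP=1+4+1+1+4=11, FN=0+4+5+2+4=15 → 86/112 = 0.76786
Macro-F1 score = mean = (0.78689 + 0.41667 + 0.74783 + 0.85556 + 0.73939 + 0.76786) / 6 = 0.7190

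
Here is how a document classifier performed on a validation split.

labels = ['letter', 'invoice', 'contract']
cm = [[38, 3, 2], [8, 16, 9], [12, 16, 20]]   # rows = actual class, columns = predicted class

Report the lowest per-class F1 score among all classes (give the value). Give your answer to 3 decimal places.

Per-class F1 score (2·TP/(2·TP+FP+FN)):
  letter: TP=38, FP=8+12=20, FN=3+2=5 → 76/101 = 0.7525
  invoice: TP=16, FP=3+16=19, FN=8+9=17 → 32/68 = 0.4706
  contract: TP=20, FP=2+9=11, FN=12+16=28 → 40/79 = 0.5063
Lowest is class 'invoice' with F1 score = 0.471.

0.471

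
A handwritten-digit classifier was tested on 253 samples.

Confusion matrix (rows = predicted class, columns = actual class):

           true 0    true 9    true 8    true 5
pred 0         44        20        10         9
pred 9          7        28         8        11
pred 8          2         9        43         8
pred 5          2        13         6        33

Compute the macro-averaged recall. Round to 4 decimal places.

0.5957

Per-class recall (TP/(TP+FN)):
  0: TP=44, FN=7+2+2=11 → 44/55 = 0.80000
  9: TP=28, FN=20+9+13=42 → 28/70 = 0.40000
  8: TP=43, FN=10+8+6=24 → 43/67 = 0.64179
  5: TP=33, FN=9+11+8=28 → 33/61 = 0.54098
Macro-recall = mean = (0.80000 + 0.40000 + 0.64179 + 0.54098) / 4 = 0.5957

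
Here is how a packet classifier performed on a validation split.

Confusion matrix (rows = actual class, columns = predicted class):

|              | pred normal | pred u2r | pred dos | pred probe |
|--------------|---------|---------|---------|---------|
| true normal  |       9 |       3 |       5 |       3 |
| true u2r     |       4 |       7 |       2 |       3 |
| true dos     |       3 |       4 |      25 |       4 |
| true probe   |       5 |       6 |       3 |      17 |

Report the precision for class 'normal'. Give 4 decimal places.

precision = TP/(TP+FP).
normal: TP=9, FP=4+3+5=12 → 9/21 = 0.42857

0.4286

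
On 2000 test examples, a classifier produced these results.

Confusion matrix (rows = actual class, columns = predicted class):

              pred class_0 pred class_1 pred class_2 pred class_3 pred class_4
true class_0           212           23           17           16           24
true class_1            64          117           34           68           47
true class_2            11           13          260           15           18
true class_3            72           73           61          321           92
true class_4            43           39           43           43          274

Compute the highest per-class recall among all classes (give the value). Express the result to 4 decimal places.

Per-class recall (TP/(TP+FN)):
  class_0: TP=212, FN=23+17+16+24=80 → 212/292 = 0.72603
  class_1: TP=117, FN=64+34+68+47=213 → 117/330 = 0.35455
  class_2: TP=260, FN=11+13+15+18=57 → 260/317 = 0.82019
  class_3: TP=321, FN=72+73+61+92=298 → 321/619 = 0.51858
  class_4: TP=274, FN=43+39+43+43=168 → 274/442 = 0.61991
Highest is class 'class_2' with recall = 0.8202.

0.8202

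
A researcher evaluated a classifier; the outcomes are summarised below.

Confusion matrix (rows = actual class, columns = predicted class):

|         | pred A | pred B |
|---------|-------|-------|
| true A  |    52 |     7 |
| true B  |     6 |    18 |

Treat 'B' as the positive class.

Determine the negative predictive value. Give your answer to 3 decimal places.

NPV = TN/(TN+FN) = 52/(52+6) = 0.897

0.897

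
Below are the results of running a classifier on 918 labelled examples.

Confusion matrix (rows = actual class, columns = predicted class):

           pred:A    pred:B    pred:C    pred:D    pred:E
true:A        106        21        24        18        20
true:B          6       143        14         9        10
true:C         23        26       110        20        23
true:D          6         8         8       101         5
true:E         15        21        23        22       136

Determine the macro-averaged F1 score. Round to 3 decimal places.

Per-class F1 score (2·TP/(2·TP+FP+FN)):
  A: TP=106, FP=6+23+6+15=50, FN=21+24+18+20=83 → 212/345 = 0.6145
  B: TP=143, FP=21+26+8+21=76, FN=6+14+9+10=39 → 286/401 = 0.7132
  C: TP=110, FP=24+14+8+23=69, FN=23+26+20+23=92 → 220/381 = 0.5774
  D: TP=101, FP=18+9+20+22=69, FN=6+8+8+5=27 → 202/298 = 0.6779
  E: TP=136, FP=20+10+23+5=58, FN=15+21+23+22=81 → 272/411 = 0.6618
Macro-F1 score = mean = (0.6145 + 0.7132 + 0.5774 + 0.6779 + 0.6618) / 5 = 0.649

0.649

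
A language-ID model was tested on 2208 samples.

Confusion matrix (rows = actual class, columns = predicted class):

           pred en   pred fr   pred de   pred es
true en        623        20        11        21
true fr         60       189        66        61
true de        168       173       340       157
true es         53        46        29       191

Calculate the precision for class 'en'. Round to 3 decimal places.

0.689

Take TP from the diagonal, FP from the rest of the 'en' prediction marginal, FN from the rest of the 'en' actual marginal.
precision = TP/(TP+FP).
en: TP=623, FP=60+168+53=281 → 623/904 = 0.6892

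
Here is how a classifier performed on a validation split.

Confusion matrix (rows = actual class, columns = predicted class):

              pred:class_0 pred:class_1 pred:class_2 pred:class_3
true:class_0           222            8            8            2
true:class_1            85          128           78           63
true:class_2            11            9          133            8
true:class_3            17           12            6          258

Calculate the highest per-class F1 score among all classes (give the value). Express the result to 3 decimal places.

0.827

Per-class F1 score (2·TP/(2·TP+FP+FN)):
  class_0: TP=222, FP=85+11+17=113, FN=8+8+2=18 → 444/575 = 0.7722
  class_1: TP=128, FP=8+9+12=29, FN=85+78+63=226 → 256/511 = 0.5010
  class_2: TP=133, FP=8+78+6=92, FN=11+9+8=28 → 266/386 = 0.6891
  class_3: TP=258, FP=2+63+8=73, FN=17+12+6=35 → 516/624 = 0.8269
Highest is class 'class_3' with F1 score = 0.827.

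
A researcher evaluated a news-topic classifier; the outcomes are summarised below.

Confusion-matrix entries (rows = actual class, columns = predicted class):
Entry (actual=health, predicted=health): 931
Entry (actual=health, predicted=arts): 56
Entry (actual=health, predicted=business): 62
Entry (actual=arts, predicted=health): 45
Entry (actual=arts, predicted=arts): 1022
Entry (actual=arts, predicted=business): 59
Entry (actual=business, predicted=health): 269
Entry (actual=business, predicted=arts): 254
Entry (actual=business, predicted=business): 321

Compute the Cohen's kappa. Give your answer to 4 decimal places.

Observed agreement pₒ = trace/N = 2274/3019 = 0.75323
Expected agreement pₑ = Σ (rowᵢ·colᵢ)/N² = (1049·1245 + 1126·1332 + 844·442)/3019² = 0.34878
κ = (pₒ − pₑ)/(1 − pₑ) = (0.75323 − 0.34878)/(1 − 0.34878) = 0.6211

0.6211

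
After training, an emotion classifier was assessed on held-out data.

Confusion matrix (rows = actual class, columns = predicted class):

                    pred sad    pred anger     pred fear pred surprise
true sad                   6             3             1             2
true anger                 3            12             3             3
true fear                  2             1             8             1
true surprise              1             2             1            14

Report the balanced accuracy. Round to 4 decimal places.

Balanced accuracy = mean of per-class recall.
  sad: recall = 6/12 = 0.50000
  anger: recall = 12/21 = 0.57143
  fear: recall = 8/12 = 0.66667
  surprise: recall = 14/18 = 0.77778
Mean = (0.50000 + 0.57143 + 0.66667 + 0.77778) / 4 = 0.6290

0.6290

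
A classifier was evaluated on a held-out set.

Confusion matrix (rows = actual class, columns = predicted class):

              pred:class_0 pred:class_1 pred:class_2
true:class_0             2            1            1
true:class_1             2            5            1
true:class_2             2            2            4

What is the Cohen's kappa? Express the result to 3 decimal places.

0.318

Observed agreement pₒ = trace/N = 11/20 = 0.5500
Expected agreement pₑ = Σ (rowᵢ·colᵢ)/N² = (4·6 + 8·8 + 8·6)/20² = 0.3400
κ = (pₒ − pₑ)/(1 − pₑ) = (0.5500 − 0.3400)/(1 − 0.3400) = 0.318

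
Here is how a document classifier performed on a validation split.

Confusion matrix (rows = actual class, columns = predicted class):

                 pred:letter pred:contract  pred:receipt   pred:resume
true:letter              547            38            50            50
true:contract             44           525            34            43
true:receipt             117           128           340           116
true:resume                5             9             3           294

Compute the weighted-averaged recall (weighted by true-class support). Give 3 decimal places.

0.728

Per-class recall (TP/(TP+FN)):
  letter: TP=547, FN=38+50+50=138 → 547/685 = 0.7985
  contract: TP=525, FN=44+34+43=121 → 525/646 = 0.8127
  receipt: TP=340, FN=117+128+116=361 → 340/701 = 0.4850
  resume: TP=294, FN=5+9+3=17 → 294/311 = 0.9453
Weighted-recall = Σ (supportᵢ/N)·recallᵢ with N=2343: (685/2343)·0.7985 + (646/2343)·0.8127 + (701/2343)·0.4850 + (311/2343)·0.9453 = 0.728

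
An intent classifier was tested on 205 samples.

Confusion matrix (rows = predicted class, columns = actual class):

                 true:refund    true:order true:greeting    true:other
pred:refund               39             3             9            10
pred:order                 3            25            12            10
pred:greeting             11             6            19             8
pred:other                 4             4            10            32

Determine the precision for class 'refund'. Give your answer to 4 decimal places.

0.6393

Take TP from the diagonal, FP from the rest of the 'refund' prediction marginal, FN from the rest of the 'refund' actual marginal.
precision = TP/(TP+FP).
refund: TP=39, FP=3+9+10=22 → 39/61 = 0.63934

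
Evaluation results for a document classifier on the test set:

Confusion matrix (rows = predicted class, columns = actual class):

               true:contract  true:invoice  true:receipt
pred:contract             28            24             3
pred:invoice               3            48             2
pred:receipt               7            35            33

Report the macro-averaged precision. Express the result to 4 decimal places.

Per-class precision (TP/(TP+FP)):
  contract: TP=28, FP=24+3=27 → 28/55 = 0.50909
  invoice: TP=48, FP=3+2=5 → 48/53 = 0.90566
  receipt: TP=33, FP=7+35=42 → 33/75 = 0.44000
Macro-precision = mean = (0.50909 + 0.90566 + 0.44000) / 3 = 0.6183

0.6183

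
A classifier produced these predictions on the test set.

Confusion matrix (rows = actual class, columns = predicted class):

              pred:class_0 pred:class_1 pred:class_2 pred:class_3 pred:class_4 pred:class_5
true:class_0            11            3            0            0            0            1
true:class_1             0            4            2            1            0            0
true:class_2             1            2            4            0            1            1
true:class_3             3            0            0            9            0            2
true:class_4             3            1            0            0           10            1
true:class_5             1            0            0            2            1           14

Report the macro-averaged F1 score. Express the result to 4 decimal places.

0.6401

Per-class F1 score (2·TP/(2·TP+FP+FN)):
  class_0: TP=11, FP=0+1+3+3+1=8, FN=3+0+0+0+1=4 → 22/34 = 0.64706
  class_1: TP=4, FP=3+2+0+1+0=6, FN=0+2+1+0+0=3 → 8/17 = 0.47059
  class_2: TP=4, FP=0+2+0+0+0=2, FN=1+2+0+1+1=5 → 8/15 = 0.53333
  class_3: TP=9, FP=0+1+0+0+2=3, FN=3+0+0+0+2=5 → 18/26 = 0.69231
  class_4: TP=10, FP=0+0+1+0+1=2, FN=3+1+0+0+1=5 → 20/27 = 0.74074
  class_5: TP=14, FP=1+0+1+2+1=5, FN=1+0+0+2+1=4 → 28/37 = 0.75676
Macro-F1 score = mean = (0.64706 + 0.47059 + 0.53333 + 0.69231 + 0.74074 + 0.75676) / 6 = 0.6401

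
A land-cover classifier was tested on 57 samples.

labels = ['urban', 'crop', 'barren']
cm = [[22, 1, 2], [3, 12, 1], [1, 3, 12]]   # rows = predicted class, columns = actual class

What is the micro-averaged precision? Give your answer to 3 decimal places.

0.807

Micro-averaging pools counts across classes: ΣTP=46, ΣFP=11, ΣFN=11.
Micro-precision = TP/(TP+FP) on pooled counts = 0.807 (equals overall accuracy in single-label multiclass).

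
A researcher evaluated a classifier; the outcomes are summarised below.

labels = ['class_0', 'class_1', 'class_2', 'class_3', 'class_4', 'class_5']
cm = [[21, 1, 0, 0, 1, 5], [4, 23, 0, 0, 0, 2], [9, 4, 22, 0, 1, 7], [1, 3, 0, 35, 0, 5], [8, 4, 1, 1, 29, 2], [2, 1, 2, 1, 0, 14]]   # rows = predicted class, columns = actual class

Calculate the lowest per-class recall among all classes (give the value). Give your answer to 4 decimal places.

Per-class recall (TP/(TP+FN)):
  class_0: TP=21, FN=4+9+1+8+2=24 → 21/45 = 0.46667
  class_1: TP=23, FN=1+4+3+4+1=13 → 23/36 = 0.63889
  class_2: TP=22, FN=0+0+0+1+2=3 → 22/25 = 0.88000
  class_3: TP=35, FN=0+0+0+1+1=2 → 35/37 = 0.94595
  class_4: TP=29, FN=1+0+1+0+0=2 → 29/31 = 0.93548
  class_5: TP=14, FN=5+2+7+5+2=21 → 14/35 = 0.40000
Lowest is class 'class_5' with recall = 0.4000.

0.4000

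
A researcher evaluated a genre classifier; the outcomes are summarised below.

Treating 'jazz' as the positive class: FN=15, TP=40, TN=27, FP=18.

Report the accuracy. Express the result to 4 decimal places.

0.6700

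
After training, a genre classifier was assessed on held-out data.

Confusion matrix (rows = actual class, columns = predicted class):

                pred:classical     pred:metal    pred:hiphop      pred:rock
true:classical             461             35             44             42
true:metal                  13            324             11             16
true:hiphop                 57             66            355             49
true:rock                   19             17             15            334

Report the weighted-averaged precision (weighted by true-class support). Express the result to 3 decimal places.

0.800

Per-class precision (TP/(TP+FP)):
  classical: TP=461, FP=13+57+19=89 → 461/550 = 0.8382
  metal: TP=324, FP=35+66+17=118 → 324/442 = 0.7330
  hiphop: TP=355, FP=44+11+15=70 → 355/425 = 0.8353
  rock: TP=334, FP=42+16+49=107 → 334/441 = 0.7574
Weighted-precision = Σ (supportᵢ/N)·precisionᵢ with N=1858: (582/1858)·0.8382 + (364/1858)·0.7330 + (527/1858)·0.8353 + (385/1858)·0.7574 = 0.800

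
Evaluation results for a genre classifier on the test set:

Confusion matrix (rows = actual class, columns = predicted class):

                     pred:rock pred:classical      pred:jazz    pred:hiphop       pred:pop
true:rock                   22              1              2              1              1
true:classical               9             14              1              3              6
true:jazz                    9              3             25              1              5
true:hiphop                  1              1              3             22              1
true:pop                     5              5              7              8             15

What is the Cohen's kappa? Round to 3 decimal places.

0.468

Observed agreement pₒ = trace/N = 98/171 = 0.5731
Expected agreement pₑ = Σ (rowᵢ·colᵢ)/N² = (27·46 + 33·24 + 43·38 + 28·35 + 40·28)/171² = 0.1973
κ = (pₒ − pₑ)/(1 − pₑ) = (0.5731 − 0.1973)/(1 − 0.1973) = 0.468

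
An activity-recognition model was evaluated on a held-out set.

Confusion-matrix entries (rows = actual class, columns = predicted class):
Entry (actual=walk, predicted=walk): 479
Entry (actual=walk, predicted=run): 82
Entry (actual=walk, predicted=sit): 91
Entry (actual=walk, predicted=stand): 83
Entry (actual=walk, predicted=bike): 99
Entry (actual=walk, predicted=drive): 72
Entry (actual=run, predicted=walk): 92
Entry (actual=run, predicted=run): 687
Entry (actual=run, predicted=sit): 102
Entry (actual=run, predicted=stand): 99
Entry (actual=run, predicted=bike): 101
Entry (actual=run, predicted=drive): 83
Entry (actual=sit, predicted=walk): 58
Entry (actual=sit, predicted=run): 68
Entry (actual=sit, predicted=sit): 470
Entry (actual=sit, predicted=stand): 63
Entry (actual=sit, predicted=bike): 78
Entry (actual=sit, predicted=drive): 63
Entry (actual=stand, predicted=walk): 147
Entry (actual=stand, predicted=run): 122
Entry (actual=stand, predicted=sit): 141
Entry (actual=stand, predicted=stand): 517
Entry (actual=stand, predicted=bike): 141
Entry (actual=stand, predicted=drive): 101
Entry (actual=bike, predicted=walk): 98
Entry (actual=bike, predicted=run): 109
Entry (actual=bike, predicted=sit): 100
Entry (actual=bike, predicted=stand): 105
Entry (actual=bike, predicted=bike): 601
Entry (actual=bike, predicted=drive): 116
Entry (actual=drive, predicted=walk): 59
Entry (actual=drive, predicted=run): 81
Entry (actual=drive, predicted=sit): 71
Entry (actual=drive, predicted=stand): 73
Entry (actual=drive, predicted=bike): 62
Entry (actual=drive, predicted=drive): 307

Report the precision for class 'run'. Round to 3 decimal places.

precision = TP/(TP+FP).
run: TP=687, FP=82+68+122+109+81=462 → 687/1149 = 0.5979

0.598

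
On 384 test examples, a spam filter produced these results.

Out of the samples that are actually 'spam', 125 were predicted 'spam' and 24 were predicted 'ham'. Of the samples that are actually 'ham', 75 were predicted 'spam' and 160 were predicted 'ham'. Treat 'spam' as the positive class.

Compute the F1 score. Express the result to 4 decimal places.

Precision = TP/(TP+FP) = 125/200 = 0.6250
Recall = TP/(TP+FN) = 125/149 = 0.8389
F1 = 2·TP/(2·TP+FP+FN) = 250/349 = 0.7163

0.7163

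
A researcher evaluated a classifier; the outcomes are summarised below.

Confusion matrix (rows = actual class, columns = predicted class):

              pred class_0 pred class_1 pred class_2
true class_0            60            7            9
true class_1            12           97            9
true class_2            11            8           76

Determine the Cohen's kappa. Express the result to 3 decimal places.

0.706

Observed agreement pₒ = trace/N = 233/289 = 0.8062
Expected agreement pₑ = Σ (rowᵢ·colᵢ)/N² = (76·83 + 118·112 + 95·94)/289² = 0.3407
κ = (pₒ − pₑ)/(1 − pₑ) = (0.8062 − 0.3407)/(1 − 0.3407) = 0.706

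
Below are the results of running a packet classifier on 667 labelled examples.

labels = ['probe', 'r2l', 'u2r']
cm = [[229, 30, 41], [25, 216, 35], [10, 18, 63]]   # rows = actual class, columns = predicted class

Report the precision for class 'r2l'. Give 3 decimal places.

One-vs-rest for 'r2l': TP = diagonal; FP = other classes predicted 'r2l'; FN = 'r2l' predicted as other.
precision = TP/(TP+FP).
r2l: TP=216, FP=30+18=48 → 216/264 = 0.8182

0.818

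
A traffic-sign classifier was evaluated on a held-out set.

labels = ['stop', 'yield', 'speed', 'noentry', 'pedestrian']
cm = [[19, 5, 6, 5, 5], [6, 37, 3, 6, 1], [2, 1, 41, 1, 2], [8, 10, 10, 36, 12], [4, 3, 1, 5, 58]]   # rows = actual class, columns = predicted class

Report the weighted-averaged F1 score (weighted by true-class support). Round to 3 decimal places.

0.657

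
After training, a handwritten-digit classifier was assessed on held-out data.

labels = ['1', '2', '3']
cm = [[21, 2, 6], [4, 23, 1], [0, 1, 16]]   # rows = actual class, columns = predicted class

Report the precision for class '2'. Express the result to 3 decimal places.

One-vs-rest for '2': TP = diagonal; FP = other classes predicted '2'; FN = '2' predicted as other.
precision = TP/(TP+FP).
2: TP=23, FP=2+1=3 → 23/26 = 0.8846

0.885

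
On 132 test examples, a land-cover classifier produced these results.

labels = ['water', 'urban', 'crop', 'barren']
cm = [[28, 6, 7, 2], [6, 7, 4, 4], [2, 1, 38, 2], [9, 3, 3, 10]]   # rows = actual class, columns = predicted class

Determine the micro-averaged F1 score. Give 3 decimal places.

Micro-averaging pools counts across classes: ΣTP=83, ΣFP=49, ΣFN=49.
Micro-F1 score = 2·TP/(2·TP+FP+FN) on pooled counts = 0.629 (equals overall accuracy in single-label multiclass).

0.629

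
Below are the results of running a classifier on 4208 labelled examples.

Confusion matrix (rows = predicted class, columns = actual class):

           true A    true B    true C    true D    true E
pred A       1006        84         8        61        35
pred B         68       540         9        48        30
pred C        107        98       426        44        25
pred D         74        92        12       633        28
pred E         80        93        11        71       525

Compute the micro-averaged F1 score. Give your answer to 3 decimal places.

0.744

Micro-averaging pools counts across classes: ΣTP=3130, ΣFP=1078, ΣFN=1078.
Micro-F1 score = 2·TP/(2·TP+FP+FN) on pooled counts = 0.744 (equals overall accuracy in single-label multiclass).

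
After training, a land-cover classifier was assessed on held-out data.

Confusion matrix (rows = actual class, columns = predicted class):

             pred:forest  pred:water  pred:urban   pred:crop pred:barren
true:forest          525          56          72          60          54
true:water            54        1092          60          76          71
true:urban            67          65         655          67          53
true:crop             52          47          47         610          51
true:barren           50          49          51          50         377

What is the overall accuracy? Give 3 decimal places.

0.739

Accuracy = trace / total = (525+1092+655+610+377=3259) / 4411 = 3259/4411 = 0.739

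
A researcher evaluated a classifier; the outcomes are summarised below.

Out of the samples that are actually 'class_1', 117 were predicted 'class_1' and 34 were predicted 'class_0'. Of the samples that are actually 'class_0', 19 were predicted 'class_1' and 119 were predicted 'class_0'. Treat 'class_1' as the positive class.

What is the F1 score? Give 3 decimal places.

0.815

Precision = TP/(TP+FP) = 117/136 = 0.8603
Recall = TP/(TP+FN) = 117/151 = 0.7748
F1 = 2·TP/(2·TP+FP+FN) = 234/287 = 0.815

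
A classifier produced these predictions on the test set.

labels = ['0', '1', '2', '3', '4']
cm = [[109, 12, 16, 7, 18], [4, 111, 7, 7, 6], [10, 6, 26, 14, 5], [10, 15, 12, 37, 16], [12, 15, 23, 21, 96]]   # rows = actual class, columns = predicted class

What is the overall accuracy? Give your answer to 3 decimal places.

Accuracy = trace / total = (109+111+26+37+96=379) / 615 = 379/615 = 0.616

0.616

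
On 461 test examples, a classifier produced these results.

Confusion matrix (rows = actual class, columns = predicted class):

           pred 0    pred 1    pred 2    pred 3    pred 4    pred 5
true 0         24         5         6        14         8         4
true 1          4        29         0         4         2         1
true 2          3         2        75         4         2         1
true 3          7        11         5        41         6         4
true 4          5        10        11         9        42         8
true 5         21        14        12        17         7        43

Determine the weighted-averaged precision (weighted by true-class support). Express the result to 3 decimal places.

0.579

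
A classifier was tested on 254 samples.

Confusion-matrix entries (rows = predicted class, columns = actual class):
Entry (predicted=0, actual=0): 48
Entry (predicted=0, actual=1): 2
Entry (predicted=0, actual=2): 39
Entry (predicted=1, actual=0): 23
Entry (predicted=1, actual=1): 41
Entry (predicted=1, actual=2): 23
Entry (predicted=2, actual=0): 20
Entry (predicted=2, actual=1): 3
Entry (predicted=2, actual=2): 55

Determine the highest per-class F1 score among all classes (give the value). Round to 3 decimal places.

0.617

Per-class F1 score (2·TP/(2·TP+FP+FN)):
  0: TP=48, FP=2+39=41, FN=23+20=43 → 96/180 = 0.5333
  1: TP=41, FP=23+23=46, FN=2+3=5 → 82/133 = 0.6165
  2: TP=55, FP=20+3=23, FN=39+23=62 → 110/195 = 0.5641
Highest is class '1' with F1 score = 0.617.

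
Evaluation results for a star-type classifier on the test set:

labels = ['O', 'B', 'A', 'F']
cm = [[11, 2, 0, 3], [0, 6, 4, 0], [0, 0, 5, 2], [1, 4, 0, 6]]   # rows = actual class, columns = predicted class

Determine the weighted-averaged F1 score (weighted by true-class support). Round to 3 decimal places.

Per-class F1 score (2·TP/(2·TP+FP+FN)):
  O: TP=11, FP=0+0+1=1, FN=2+0+3=5 → 22/28 = 0.7857
  B: TP=6, FP=2+0+4=6, FN=0+4+0=4 → 12/22 = 0.5455
  A: TP=5, FP=0+4+0=4, FN=0+0+2=2 → 10/16 = 0.6250
  F: TP=6, FP=3+0+2=5, FN=1+4+0=5 → 12/22 = 0.5455
Weighted-F1 score = Σ (supportᵢ/N)·F1 scoreᵢ with N=44: (16/44)·0.7857 + (10/44)·0.5455 + (7/44)·0.6250 + (11/44)·0.5455 = 0.645

0.645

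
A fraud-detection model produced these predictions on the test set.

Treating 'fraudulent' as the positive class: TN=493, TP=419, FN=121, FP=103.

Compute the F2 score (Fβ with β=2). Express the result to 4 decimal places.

0.7811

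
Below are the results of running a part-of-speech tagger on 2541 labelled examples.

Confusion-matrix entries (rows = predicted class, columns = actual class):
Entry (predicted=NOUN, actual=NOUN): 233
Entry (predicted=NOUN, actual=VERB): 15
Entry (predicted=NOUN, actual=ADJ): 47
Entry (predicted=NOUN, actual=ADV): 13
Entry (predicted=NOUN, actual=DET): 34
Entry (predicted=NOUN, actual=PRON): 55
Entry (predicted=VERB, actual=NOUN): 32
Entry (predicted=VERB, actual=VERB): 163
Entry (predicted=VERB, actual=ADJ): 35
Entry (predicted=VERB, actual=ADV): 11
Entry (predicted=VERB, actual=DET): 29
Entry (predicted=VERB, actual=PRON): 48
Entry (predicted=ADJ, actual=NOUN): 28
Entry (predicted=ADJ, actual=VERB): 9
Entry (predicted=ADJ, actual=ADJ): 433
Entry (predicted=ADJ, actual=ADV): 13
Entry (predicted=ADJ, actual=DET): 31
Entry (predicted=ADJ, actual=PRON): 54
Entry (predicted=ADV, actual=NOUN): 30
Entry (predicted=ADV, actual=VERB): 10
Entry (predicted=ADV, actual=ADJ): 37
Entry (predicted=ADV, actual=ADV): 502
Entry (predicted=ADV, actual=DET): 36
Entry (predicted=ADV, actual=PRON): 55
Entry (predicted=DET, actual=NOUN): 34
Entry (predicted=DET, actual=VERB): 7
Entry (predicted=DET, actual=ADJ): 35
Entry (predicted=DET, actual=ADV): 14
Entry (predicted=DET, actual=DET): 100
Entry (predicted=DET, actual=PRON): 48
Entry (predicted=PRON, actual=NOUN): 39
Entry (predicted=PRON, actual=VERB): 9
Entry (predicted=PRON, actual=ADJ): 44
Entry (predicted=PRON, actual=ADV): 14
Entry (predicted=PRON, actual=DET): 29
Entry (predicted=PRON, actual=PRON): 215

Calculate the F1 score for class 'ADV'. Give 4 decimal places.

0.8116

One-vs-rest for 'ADV': TP = diagonal; FP = other classes predicted 'ADV'; FN = 'ADV' predicted as other.
F1 score = 2·TP/(2·TP+FP+FN).
ADV: TP=502, FP=30+10+37+36+55=168, FN=13+11+13+14+14=65 → 1004/1237 = 0.81164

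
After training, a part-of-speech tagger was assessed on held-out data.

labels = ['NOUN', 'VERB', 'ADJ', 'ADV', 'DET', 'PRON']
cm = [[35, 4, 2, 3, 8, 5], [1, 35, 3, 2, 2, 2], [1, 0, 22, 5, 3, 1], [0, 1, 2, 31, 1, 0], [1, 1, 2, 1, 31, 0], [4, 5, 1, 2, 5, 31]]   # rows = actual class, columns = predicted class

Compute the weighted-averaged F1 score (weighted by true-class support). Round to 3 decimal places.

0.729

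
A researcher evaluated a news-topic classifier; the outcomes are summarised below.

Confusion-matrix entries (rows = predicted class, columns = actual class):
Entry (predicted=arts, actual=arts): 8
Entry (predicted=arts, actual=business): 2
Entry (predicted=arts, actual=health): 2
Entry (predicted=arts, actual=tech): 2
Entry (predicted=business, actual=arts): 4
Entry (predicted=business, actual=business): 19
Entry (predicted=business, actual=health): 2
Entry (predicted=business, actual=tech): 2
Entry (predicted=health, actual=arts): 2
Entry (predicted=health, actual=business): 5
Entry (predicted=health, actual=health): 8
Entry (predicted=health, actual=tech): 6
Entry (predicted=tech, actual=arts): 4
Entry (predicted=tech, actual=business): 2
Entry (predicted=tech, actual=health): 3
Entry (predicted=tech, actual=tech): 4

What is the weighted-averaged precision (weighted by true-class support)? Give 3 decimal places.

0.533

Per-class precision (TP/(TP+FP)):
  arts: TP=8, FP=2+2+2=6 → 8/14 = 0.5714
  business: TP=19, FP=4+2+2=8 → 19/27 = 0.7037
  health: TP=8, FP=2+5+6=13 → 8/21 = 0.3810
  tech: TP=4, FP=4+2+3=9 → 4/13 = 0.3077
Weighted-precision = Σ (supportᵢ/N)·precisionᵢ with N=75: (18/75)·0.5714 + (28/75)·0.7037 + (15/75)·0.3810 + (14/75)·0.3077 = 0.533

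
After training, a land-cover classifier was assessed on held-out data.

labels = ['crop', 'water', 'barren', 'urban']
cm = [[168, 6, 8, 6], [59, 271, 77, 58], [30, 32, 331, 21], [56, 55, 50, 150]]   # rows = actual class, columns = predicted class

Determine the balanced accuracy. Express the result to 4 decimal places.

0.6896

Balanced accuracy = mean of per-class recall.
  crop: recall = 168/188 = 0.89362
  water: recall = 271/465 = 0.58280
  barren: recall = 331/414 = 0.79952
  urban: recall = 150/311 = 0.48232
Mean = (0.89362 + 0.58280 + 0.79952 + 0.48232) / 4 = 0.6896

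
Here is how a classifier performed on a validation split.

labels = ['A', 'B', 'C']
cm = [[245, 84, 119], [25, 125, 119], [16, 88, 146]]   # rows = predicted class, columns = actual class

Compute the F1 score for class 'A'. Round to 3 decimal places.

0.668

Take TP from the diagonal, FP from the rest of the 'A' prediction marginal, FN from the rest of the 'A' actual marginal.
F1 score = 2·TP/(2·TP+FP+FN).
A: TP=245, FP=84+119=203, FN=25+16=41 → 490/734 = 0.6676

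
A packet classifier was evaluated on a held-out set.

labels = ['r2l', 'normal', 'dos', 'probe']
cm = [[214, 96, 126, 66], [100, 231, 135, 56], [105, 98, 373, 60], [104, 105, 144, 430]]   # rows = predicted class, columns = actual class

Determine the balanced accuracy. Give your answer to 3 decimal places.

Balanced accuracy = mean of per-class recall.
  r2l: recall = 214/523 = 0.4092
  normal: recall = 231/530 = 0.4358
  dos: recall = 373/778 = 0.4794
  probe: recall = 430/612 = 0.7026
Mean = (0.4092 + 0.4358 + 0.4794 + 0.7026) / 4 = 0.507

0.507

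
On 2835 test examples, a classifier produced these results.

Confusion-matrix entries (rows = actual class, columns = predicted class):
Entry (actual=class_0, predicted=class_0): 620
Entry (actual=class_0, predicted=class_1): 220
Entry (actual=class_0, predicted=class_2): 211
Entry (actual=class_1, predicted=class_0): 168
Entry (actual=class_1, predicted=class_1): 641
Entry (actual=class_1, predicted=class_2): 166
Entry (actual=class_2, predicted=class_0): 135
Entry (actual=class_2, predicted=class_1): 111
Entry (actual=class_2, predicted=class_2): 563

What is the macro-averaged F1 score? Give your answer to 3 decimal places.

Per-class F1 score (2·TP/(2·TP+FP+FN)):
  class_0: TP=620, FP=168+135=303, FN=220+211=431 → 1240/1974 = 0.6282
  class_1: TP=641, FP=220+111=331, FN=168+166=334 → 1282/1947 = 0.6584
  class_2: TP=563, FP=211+166=377, FN=135+111=246 → 1126/1749 = 0.6438
Macro-F1 score = mean = (0.6282 + 0.6584 + 0.6438) / 3 = 0.643

0.643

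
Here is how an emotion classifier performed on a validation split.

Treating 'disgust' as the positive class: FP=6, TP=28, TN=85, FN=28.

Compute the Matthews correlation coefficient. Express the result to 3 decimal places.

0.500

MCC = (TP·TN − FP·FN) / √((TP+FP)(TP+FN)(TN+FP)(TN+FN))
Numerator = 28·85 − 6·28 = 2212
Denominator = √(34·56·91·113) = √19578832 = 4424.7974
MCC = 2212 / 4424.7974 = 0.500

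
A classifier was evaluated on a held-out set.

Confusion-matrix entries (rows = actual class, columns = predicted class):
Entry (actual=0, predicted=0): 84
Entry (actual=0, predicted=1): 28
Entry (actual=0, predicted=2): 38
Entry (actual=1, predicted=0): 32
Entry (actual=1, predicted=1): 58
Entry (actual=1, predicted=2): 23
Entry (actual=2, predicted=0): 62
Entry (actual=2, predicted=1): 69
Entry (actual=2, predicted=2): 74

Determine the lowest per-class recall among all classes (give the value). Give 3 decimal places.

0.361

Per-class recall (TP/(TP+FN)):
  0: TP=84, FN=28+38=66 → 84/150 = 0.5600
  1: TP=58, FN=32+23=55 → 58/113 = 0.5133
  2: TP=74, FN=62+69=131 → 74/205 = 0.3610
Lowest is class '2' with recall = 0.361.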